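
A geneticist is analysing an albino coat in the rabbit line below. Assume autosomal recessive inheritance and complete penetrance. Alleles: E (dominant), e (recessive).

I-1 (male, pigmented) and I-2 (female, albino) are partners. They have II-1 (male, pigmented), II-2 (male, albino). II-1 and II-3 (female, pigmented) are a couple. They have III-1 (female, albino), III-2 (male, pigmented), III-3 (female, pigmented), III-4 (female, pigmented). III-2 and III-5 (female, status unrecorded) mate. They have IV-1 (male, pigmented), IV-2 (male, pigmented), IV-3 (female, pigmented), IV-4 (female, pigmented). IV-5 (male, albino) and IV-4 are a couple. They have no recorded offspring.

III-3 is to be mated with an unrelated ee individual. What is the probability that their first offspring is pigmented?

2/3

II-1 is pigmented so carries E and received e from I-2 (ee), so II-1 is Ee.
II-3 is pigmented so carries E and passed e to III-1 (ee), so II-3 is Ee.
III-3 is a pigmented offspring of II-1 (Ee) × II-3 (Ee), whose cross gives 1/4 EE : 1/2 Ee : 1/4 ee; conditioning on being pigmented, III-3 is EE with probability 1/3, Ee with probability 2/3.
Summing over parental genotype combinations, P(offspring is pigmented) = 1/3·1 + 2/3·1/2 = 2/3.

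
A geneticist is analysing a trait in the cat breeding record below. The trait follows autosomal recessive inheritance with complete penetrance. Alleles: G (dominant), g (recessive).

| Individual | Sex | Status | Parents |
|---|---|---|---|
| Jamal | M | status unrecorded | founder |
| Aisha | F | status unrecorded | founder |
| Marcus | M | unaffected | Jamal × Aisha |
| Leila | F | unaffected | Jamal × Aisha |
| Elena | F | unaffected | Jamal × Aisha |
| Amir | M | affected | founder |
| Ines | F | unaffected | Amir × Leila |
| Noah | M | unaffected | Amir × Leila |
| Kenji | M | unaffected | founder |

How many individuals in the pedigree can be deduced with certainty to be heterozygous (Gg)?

2

Obligate heterozygotes: Ines is unaffected so carries G and received g from Amir (gg), so Ines is Gg; Noah is unaffected so carries G and received g from Amir (gg), so Noah is Gg.
Every other individual is either homozygous by phenotype or has at least one consistent homozygous assignment, so the count is 2.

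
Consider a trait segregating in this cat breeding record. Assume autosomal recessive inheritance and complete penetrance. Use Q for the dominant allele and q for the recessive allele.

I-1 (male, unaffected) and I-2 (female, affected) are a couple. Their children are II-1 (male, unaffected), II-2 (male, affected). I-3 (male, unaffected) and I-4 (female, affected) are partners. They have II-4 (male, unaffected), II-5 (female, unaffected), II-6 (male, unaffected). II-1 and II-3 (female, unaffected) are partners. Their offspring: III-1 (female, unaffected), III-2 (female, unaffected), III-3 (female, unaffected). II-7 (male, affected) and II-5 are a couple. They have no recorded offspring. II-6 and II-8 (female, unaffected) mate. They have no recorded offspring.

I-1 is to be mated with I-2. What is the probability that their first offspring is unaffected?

I-1 is unaffected so carries Q and passed q to II-2 (qq), so I-1 is Qq.
I-2 is affected, so I-2 is qq.
The cross gives 1/2 Qq : 1/2 qq, so P(offspring is unaffected) = 1/2.

1/2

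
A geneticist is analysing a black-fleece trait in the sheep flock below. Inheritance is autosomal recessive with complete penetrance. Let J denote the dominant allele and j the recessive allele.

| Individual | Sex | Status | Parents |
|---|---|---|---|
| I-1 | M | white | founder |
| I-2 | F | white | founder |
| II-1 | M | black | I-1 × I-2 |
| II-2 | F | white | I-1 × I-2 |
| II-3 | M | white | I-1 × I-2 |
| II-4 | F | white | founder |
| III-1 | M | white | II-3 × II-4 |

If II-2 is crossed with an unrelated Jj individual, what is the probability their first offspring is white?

I-1 is white so carries J and passed j to II-1 (jj), so I-1 is Jj.
I-2 is white so carries J and passed j to II-1 (jj), so I-2 is Jj.
II-2 is a white offspring of I-1 (Jj) × I-2 (Jj), whose cross gives 1/4 JJ : 1/2 Jj : 1/4 jj; conditioning on being white, II-2 is JJ with probability 1/3, Jj with probability 2/3.
Summing over parental genotype combinations, P(offspring is white) = 1/3·1 + 2/3·3/4 = 5/6.

5/6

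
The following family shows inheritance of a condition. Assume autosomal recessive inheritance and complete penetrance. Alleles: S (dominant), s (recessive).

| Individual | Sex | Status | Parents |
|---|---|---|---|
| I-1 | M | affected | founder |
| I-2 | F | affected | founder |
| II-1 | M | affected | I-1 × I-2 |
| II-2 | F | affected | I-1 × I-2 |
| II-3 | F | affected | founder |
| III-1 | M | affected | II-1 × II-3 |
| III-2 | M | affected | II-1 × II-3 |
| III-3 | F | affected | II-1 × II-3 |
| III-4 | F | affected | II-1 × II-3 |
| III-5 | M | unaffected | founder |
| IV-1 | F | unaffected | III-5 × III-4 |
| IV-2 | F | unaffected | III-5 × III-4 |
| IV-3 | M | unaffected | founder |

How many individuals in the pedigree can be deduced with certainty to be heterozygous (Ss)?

Obligate heterozygotes: IV-1 is unaffected so carries S and received s from III-4 (ss), so IV-1 is Ss; IV-2 is unaffected so carries S and received s from III-4 (ss), so IV-2 is Ss.
Every other individual is either homozygous by phenotype or has at least one consistent homozygous assignment, so the count is 2.

2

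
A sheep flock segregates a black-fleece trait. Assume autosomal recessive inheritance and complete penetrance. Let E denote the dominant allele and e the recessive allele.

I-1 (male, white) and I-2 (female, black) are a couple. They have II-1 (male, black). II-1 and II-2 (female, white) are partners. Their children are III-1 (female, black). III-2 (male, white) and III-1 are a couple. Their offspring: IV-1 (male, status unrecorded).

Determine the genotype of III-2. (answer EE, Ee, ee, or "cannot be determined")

III-2's phenotype allows EE or Ee, and no parent or child forces a single allele at both positions; consistent genotype assignments exist with III-2 as EE or Ee.

cannot be determined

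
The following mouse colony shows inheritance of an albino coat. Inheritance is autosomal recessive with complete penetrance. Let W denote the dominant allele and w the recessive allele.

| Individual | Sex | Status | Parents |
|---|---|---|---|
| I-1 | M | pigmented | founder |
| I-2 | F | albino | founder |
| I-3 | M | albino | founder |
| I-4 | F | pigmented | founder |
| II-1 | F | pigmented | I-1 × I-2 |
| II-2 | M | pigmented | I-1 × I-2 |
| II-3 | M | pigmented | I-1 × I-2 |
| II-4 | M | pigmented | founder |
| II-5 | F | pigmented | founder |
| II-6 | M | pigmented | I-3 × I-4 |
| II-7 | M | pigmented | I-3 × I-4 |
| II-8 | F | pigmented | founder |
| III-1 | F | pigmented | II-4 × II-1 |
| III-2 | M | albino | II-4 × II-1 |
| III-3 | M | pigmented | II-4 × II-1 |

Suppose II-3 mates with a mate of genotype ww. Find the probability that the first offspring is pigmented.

1/2

II-3 is pigmented so carries W and received w from I-2 (ww), so II-3 is Ww.
The cross gives 1/2 Ww : 1/2 ww, so P(offspring is pigmented) = 1/2.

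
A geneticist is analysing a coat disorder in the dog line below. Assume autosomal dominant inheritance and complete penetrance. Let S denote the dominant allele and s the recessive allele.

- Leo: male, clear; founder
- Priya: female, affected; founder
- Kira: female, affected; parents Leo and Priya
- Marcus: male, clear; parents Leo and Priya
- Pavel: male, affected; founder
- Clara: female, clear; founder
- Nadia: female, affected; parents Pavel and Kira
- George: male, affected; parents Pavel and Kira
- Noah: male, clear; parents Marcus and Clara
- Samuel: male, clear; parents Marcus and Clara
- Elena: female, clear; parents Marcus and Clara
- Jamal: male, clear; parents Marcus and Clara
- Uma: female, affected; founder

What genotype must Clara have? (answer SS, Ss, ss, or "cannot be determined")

ss

Clara is clear, so Clara is ss.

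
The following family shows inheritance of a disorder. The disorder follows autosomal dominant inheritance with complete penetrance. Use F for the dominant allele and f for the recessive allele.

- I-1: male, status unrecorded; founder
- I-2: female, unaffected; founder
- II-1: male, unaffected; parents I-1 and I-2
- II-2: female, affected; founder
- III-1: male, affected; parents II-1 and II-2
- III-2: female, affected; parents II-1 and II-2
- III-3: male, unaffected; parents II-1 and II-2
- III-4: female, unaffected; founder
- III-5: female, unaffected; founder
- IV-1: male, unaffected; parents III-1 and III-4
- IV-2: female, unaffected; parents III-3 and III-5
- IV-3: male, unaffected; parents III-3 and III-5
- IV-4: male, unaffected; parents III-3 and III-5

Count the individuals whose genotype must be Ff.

3

Obligate heterozygotes: II-2 is affected so carries F and passed f to III-3 (ff), so II-2 is Ff; III-1 is affected so carries F and received f from II-1 (ff), so III-1 is Ff; III-2 is affected so carries F and received f from II-1 (ff), so III-2 is Ff.
Every other individual is either homozygous by phenotype or has at least one consistent homozygous assignment, so the count is 3.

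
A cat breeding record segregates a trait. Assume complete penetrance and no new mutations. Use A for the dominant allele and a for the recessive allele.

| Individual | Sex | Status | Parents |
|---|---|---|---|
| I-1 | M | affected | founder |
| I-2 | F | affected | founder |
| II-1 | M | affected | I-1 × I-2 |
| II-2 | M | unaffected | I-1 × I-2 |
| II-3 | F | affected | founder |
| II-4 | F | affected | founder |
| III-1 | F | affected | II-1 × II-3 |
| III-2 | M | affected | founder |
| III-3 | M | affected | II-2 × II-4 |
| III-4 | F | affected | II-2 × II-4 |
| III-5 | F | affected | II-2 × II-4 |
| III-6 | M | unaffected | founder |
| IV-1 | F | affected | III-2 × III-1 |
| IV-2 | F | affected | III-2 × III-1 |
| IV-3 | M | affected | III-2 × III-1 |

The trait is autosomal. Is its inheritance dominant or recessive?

dominant

I-1 and I-2 are both affected yet have an unaffected child II-2. Under a recessive model two affected parents are homozygous and every child would be affected, so the trait cannot be recessive.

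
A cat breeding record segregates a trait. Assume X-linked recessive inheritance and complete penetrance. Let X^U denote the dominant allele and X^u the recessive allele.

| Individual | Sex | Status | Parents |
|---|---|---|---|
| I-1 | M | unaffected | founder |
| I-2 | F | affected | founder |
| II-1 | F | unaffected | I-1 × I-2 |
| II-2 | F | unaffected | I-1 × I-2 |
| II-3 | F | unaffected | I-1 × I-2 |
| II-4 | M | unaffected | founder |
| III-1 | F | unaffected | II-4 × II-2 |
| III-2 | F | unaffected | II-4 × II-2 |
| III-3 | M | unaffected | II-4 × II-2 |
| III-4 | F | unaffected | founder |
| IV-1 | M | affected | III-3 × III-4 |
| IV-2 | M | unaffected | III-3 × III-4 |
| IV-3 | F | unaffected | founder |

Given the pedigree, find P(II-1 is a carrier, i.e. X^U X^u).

II-1 is unaffected so carries U and received u from I-2 (X^u X^u), so II-1 is X^U X^u, giving P(X^U X^u) = 1.

1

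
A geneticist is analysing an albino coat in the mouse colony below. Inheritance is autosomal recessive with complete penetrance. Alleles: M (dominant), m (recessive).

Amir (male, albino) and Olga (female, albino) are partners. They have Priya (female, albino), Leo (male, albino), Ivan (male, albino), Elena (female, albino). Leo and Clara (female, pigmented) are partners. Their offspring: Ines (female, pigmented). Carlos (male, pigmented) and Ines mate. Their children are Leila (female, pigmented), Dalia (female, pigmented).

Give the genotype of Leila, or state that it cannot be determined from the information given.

Leila's phenotype allows MM or Mm, and no parent or child forces a single allele at both positions; consistent genotype assignments exist with Leila as MM or Mm.

cannot be determined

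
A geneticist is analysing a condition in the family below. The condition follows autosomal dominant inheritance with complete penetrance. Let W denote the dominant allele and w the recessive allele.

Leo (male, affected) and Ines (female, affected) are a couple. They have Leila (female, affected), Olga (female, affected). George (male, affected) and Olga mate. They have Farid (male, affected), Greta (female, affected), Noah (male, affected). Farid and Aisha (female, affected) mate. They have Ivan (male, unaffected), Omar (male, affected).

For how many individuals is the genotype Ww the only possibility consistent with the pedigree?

2

Obligate heterozygotes: Farid is affected so carries W and passed w to Ivan (ww), so Farid is Ww; Aisha is affected so carries W and passed w to Ivan (ww), so Aisha is Ww.
Every other individual is either homozygous by phenotype or has at least one consistent homozygous assignment, so the count is 2.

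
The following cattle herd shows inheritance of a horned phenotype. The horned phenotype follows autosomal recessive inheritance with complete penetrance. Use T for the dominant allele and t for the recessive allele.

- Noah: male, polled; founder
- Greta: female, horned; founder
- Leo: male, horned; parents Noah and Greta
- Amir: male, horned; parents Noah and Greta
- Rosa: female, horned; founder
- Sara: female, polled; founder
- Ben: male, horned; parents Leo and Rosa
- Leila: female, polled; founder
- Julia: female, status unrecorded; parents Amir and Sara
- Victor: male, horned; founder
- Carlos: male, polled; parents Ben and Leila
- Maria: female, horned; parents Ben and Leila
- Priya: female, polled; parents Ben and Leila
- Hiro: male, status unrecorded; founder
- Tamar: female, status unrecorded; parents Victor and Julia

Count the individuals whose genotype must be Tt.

Obligate heterozygotes: Noah is polled so carries T and passed t to Leo (tt), so Noah is Tt; Leila is polled so carries T and passed t to Maria (tt), so Leila is Tt; Carlos is polled so carries T and received t from Ben (tt), so Carlos is Tt; Priya is polled so carries T and received t from Ben (tt), so Priya is Tt.
Every other individual is either homozygous by phenotype or has at least one consistent homozygous assignment, so the count is 4.

4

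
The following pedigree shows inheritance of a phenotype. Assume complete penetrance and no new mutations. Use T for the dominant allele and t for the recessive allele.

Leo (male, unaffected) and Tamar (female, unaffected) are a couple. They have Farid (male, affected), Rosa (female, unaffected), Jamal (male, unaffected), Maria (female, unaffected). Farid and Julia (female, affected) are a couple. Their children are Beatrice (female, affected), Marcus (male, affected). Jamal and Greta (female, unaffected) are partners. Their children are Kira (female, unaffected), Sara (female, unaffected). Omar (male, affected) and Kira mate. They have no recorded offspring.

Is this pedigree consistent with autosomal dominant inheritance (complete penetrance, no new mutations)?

No

Under autosomal dominant, Farid (affected, male) cannot arise from Leo (unaffected) × Tamar (unaffected).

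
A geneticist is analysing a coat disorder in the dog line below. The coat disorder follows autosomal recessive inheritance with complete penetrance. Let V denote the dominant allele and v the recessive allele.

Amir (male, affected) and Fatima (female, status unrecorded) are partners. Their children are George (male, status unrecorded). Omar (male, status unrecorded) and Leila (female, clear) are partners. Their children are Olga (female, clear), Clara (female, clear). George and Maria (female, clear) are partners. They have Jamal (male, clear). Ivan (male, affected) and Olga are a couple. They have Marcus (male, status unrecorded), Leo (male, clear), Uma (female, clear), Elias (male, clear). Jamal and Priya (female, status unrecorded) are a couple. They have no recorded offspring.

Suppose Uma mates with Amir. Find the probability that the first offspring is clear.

1/2

Uma is clear so carries V and received v from Ivan (vv), so Uma is Vv.
Amir is affected, so Amir is vv.
The cross gives 1/2 Vv : 1/2 vv, so P(offspring is clear) = 1/2.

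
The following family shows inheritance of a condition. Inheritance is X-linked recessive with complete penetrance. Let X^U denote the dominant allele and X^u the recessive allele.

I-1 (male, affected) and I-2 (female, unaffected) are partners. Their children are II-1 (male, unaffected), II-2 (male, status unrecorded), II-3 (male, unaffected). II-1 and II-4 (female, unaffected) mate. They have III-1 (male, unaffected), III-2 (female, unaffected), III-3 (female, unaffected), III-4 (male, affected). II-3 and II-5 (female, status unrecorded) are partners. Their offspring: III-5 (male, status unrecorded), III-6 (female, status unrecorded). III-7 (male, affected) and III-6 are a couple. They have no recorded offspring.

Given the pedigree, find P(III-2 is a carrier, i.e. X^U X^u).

II-1 is unaffected, so II-1 is X^U Y.
II-4 is unaffected so carries U and passed u to III-4 (X^u Y), so II-4 is X^U X^u.
Their cross gives offspring ratios 1/2 X^U X^U : 1/2 X^U X^u. Conditioning on III-2 being unaffected, P(X^U X^u) = 1/2 / 1 = 1/2.

1/2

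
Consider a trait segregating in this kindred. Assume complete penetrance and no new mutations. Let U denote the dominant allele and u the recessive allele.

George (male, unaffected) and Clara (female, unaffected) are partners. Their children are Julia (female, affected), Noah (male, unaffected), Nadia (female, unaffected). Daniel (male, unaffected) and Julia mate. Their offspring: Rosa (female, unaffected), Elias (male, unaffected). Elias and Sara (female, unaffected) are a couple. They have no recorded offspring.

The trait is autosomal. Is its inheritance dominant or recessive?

George and Clara are both unaffected yet have an affected child Julia. Under dominance, an affected child requires at least one affected parent, so the trait cannot be dominant.

recessive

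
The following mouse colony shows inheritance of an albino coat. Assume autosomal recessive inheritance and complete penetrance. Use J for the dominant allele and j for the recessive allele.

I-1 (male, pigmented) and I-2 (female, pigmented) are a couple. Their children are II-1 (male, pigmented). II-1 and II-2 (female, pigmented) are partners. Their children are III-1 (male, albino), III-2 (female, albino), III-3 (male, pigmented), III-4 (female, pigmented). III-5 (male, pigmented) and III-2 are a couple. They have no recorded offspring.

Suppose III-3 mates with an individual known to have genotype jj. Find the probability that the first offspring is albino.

II-1 is pigmented so carries J and passed j to III-1 (jj), so II-1 is Jj.
II-2 is pigmented so carries J and passed j to III-1 (jj), so II-2 is Jj.
III-3 is a pigmented offspring of II-1 (Jj) × II-2 (Jj), whose cross gives 1/4 JJ : 1/2 Jj : 1/4 jj; conditioning on being pigmented, III-3 is JJ with probability 1/3, Jj with probability 2/3.
Summing over parental genotype combinations, P(offspring is albino) = 2/3·1/2 = 1/3.

1/3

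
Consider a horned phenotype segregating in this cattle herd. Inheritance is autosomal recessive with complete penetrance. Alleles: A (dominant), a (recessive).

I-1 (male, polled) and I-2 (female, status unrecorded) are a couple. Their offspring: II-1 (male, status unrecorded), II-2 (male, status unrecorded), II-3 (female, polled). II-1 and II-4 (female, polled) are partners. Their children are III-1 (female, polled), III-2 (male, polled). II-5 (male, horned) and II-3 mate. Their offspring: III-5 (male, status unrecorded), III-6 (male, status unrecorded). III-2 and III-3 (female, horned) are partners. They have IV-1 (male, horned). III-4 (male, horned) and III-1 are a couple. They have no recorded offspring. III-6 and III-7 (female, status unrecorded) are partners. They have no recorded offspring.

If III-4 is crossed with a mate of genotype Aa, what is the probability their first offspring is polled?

1/2

III-4 is horned, so III-4 is aa.
The cross gives 1/2 Aa : 1/2 aa, so P(offspring is polled) = 1/2.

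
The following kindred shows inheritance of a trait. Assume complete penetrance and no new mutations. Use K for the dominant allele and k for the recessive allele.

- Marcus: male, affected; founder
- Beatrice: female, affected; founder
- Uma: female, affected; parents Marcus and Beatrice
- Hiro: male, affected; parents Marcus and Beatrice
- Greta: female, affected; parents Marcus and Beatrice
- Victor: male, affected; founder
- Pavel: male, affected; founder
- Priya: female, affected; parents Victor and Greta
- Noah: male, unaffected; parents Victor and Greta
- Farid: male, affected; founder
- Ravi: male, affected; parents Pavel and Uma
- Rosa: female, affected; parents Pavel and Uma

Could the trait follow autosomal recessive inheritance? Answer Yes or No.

Under autosomal recessive, Noah (unaffected, male) cannot arise from Victor (affected) × Greta (affected).

No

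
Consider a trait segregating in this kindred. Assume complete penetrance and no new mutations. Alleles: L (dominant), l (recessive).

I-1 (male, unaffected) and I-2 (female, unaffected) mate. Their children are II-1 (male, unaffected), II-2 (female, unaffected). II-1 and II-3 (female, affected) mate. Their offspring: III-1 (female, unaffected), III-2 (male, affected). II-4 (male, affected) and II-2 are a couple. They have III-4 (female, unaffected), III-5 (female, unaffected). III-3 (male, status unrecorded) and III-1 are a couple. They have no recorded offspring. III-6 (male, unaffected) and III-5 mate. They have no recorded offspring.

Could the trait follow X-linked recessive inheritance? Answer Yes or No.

A consistent assignment under X-linked recessive exists: I-1 X^L Y, I-2 X^L X^L, II-1 X^L Y, II-2 X^L X^L, II-3 X^l X^l, II-4 X^l Y, III-1 X^L X^l, III-2 X^l Y, III-3 X^L Y, III-4 X^L X^l, III-5 X^L X^l, III-6 X^L Y.
In this assignment every recorded phenotype matches its genotype and every non-founder's genotype is obtainable from its parents' genotypes, so the pedigree is consistent.

Yes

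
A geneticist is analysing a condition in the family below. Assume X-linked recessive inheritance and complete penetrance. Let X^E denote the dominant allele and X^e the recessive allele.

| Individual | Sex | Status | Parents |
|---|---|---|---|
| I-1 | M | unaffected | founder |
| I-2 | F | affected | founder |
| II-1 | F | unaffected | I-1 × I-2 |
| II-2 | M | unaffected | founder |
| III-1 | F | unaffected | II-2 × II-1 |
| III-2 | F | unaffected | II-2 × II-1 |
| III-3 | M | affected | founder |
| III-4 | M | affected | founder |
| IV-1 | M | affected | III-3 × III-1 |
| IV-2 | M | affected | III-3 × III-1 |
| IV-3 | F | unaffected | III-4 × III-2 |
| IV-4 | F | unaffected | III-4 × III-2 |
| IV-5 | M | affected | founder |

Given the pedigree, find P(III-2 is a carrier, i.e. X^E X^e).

1/5

II-2 is unaffected, so II-2 is X^E Y.
II-1 is unaffected so carries E and received e from I-2 (X^e X^e), so II-1 is X^E X^e.
Their cross gives offspring ratios 1/2 X^E X^E : 1/2 X^E X^e. Conditioning on III-2 being unaffected, P(X^E X^e) = 1/2 / 1 = 1/2 before taking III-2's own offspring into account.
III-4 is affected, so III-4 is X^e Y.
Now use III-2's offspring. Probability of each recorded status — unaffected daughter IV-3: 1/2 if III-2 is X^E X^e, 1 if X^E X^E; unaffected daughter IV-4: 1/2 if III-2 is X^E X^e, 1 if X^E X^E.
Bayes: P(X^E X^e) = 1/2·1/4 / (1/2·1/4 + 1/2·1) = 1/5.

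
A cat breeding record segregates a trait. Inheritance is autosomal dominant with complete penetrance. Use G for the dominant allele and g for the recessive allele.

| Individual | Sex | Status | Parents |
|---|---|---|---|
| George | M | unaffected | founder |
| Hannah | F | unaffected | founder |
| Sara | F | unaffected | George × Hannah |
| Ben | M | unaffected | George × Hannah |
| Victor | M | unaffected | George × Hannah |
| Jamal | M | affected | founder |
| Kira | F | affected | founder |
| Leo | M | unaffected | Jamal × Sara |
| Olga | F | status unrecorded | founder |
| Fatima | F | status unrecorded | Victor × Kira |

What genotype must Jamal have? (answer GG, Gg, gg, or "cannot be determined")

From phenotype alone, Jamal is GG or Gg.
Jamal is affected so carries G and passed g to Leo (gg), so Jamal is Gg.

Gg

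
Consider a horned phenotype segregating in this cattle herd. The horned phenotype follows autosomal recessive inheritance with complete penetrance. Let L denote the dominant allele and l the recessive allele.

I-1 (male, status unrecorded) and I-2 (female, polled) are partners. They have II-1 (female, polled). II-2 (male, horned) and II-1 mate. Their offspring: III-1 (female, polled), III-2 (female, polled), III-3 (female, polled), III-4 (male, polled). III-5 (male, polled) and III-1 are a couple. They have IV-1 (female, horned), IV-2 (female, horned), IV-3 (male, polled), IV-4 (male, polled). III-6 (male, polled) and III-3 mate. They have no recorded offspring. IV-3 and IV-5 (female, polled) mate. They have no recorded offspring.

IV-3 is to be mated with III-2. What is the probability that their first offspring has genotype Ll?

1/2

III-5 is polled so carries L and passed l to IV-1 (ll), so III-5 is Ll.
III-1 is polled so carries L and received l from II-2 (ll), so III-1 is Ll.
IV-3 is a polled offspring of III-5 (Ll) × III-1 (Ll), whose cross gives 1/4 LL : 1/2 Ll : 1/4 ll; conditioning on being polled, IV-3 is LL with probability 1/3, Ll with probability 2/3.
III-2 is polled so carries L and received l from II-2 (ll), so III-2 is Ll.
Summing over parental genotype combinations, P(offspring has genotype Ll) = 1/3·1/2 + 2/3·1/2 = 1/2.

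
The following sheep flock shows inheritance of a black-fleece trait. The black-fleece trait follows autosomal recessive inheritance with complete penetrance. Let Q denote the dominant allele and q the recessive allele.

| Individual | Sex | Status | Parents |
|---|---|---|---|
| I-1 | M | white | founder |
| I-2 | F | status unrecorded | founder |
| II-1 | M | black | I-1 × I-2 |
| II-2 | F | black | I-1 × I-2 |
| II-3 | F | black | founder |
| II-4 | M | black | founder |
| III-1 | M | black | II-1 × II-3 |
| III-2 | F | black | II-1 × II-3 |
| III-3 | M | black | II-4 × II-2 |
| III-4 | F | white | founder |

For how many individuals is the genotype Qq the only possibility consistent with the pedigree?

Obligate heterozygotes: I-1 is white so carries Q and passed q to II-1 (qq), so I-1 is Qq.
Every other individual is either homozygous by phenotype or has at least one consistent homozygous assignment, so the count is 1.

1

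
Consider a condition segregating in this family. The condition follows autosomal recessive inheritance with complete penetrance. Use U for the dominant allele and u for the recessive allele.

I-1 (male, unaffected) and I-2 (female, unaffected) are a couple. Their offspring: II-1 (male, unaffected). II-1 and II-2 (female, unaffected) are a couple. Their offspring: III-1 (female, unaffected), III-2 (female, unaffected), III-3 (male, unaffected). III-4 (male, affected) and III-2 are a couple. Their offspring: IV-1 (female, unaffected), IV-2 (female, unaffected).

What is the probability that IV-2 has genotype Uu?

1

IV-2 is unaffected so carries U and received u from III-4 (uu), so IV-2 is Uu, giving P(Uu) = 1.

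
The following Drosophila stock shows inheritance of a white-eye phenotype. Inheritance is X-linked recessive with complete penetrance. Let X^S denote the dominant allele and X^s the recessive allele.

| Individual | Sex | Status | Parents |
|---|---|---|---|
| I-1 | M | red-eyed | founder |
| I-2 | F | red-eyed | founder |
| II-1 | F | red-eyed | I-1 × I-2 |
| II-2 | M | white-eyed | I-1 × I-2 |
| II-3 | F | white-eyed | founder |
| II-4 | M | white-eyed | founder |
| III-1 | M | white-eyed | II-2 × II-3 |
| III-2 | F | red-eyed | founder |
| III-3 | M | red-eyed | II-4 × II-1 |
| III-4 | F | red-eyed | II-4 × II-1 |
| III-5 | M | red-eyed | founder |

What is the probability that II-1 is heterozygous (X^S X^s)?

I-1 is red-eyed, so I-1 is X^S Y.
I-2 is red-eyed so carries S and passed s to II-2 (X^s Y), so I-2 is X^S X^s.
Their cross gives offspring ratios 1/2 X^S X^S : 1/2 X^S X^s. Conditioning on II-1 being red-eyed, P(X^S X^s) = 1/2 / 1 = 1/2 before taking II-1's own offspring into account.
II-4 is white-eyed, so II-4 is X^s Y.
Now use II-1's offspring. Probability of each recorded status — red-eyed son III-3: 1/2 if II-1 is X^S X^s, 1 if X^S X^S; red-eyed daughter III-4: 1/2 if II-1 is X^S X^s, 1 if X^S X^S.
Bayes: P(X^S X^s) = 1/2·1/4 / (1/2·1/4 + 1/2·1) = 1/5.

1/5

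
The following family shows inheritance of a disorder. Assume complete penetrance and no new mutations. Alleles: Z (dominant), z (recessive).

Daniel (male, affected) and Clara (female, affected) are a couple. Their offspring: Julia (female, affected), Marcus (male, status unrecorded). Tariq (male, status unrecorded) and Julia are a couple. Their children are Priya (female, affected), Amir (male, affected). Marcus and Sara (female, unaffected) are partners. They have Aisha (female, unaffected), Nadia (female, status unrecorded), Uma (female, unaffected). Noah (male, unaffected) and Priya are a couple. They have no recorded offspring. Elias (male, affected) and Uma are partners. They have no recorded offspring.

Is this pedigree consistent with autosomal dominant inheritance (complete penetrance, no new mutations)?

Yes

A consistent assignment under autosomal dominant exists: Daniel ZZ, Clara Zz, Julia ZZ, Marcus Zz, Tariq ZZ, Sara zz, Priya ZZ, Amir ZZ, Noah zz, Aisha zz, Nadia Zz, Uma zz, Elias ZZ.
In this assignment every recorded phenotype matches its genotype and every non-founder's genotype is obtainable from its parents' genotypes, so the pedigree is consistent.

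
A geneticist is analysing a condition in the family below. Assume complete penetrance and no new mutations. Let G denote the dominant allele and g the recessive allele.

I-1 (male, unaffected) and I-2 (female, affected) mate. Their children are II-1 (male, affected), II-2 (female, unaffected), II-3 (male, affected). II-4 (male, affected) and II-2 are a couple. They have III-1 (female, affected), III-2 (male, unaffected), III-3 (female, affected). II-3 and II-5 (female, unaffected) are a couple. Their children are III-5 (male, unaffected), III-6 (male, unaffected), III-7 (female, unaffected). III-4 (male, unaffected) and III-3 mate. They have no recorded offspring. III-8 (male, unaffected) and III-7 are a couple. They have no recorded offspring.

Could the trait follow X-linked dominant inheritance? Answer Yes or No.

Under X-linked dominant, III-7 (unaffected, female) cannot arise from II-3 (affected) × II-5 (unaffected).

No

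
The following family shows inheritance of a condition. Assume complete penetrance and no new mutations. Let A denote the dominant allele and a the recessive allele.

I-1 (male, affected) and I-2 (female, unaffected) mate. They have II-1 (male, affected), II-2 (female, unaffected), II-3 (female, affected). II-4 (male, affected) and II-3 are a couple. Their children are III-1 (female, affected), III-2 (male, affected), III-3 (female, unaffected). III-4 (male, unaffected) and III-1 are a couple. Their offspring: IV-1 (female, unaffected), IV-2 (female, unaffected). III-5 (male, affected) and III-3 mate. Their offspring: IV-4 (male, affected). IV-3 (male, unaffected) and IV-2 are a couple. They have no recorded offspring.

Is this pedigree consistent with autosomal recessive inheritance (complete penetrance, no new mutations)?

No

Under autosomal recessive, III-3 (unaffected, female) cannot arise from II-4 (affected) × II-3 (affected).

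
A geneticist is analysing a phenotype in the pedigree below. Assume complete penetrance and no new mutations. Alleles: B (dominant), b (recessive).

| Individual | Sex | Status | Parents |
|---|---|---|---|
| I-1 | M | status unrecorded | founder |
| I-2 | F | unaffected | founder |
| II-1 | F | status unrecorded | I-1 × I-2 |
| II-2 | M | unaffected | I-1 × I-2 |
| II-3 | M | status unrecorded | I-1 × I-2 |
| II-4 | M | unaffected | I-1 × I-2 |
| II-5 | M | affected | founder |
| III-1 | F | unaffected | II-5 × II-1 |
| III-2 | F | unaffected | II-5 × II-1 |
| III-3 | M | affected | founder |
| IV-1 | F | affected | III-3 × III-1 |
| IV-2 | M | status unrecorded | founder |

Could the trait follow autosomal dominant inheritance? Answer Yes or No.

Yes

A consistent assignment under autosomal dominant exists: I-1 Bb, I-2 bb, II-1 Bb, II-2 bb, II-3 Bb, II-4 bb, II-5 Bb, III-1 bb, III-2 bb, III-3 BB, IV-1 Bb, IV-2 BB.
In this assignment every recorded phenotype matches its genotype and every non-founder's genotype is obtainable from its parents' genotypes, so the pedigree is consistent.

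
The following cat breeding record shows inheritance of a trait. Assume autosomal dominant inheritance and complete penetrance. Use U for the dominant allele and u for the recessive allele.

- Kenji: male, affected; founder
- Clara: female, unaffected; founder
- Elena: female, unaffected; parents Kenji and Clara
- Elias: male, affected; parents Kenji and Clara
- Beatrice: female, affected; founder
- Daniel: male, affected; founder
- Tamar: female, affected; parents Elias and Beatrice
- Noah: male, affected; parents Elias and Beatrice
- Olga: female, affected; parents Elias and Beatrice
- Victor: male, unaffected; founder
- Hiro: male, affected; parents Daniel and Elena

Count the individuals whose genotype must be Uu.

3

Obligate heterozygotes: Kenji is affected so carries U and passed u to Elena (uu), so Kenji is Uu; Elias is affected so carries U and received u from Clara (uu), so Elias is Uu; Hiro is affected so carries U and received u from Elena (uu), so Hiro is Uu.
Every other individual is either homozygous by phenotype or has at least one consistent homozygous assignment, so the count is 3.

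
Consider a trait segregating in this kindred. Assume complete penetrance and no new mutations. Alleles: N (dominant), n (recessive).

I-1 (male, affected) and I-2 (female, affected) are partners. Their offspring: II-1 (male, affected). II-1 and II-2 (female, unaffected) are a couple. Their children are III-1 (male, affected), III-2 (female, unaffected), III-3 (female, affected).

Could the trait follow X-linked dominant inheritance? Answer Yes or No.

Under X-linked dominant, III-1 (affected, male) cannot arise from II-1 (affected) × II-2 (unaffected).

No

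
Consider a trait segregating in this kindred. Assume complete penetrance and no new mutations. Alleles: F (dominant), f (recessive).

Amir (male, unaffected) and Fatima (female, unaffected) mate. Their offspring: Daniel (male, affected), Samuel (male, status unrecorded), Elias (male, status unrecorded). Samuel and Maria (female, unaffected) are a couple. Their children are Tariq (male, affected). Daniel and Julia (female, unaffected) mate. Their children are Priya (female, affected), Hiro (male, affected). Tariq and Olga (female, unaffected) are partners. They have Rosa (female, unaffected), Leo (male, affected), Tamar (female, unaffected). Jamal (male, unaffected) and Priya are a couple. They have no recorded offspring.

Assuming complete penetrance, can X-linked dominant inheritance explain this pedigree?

Under X-linked dominant, Daniel (affected, male) cannot arise from Amir (unaffected) × Fatima (unaffected).

No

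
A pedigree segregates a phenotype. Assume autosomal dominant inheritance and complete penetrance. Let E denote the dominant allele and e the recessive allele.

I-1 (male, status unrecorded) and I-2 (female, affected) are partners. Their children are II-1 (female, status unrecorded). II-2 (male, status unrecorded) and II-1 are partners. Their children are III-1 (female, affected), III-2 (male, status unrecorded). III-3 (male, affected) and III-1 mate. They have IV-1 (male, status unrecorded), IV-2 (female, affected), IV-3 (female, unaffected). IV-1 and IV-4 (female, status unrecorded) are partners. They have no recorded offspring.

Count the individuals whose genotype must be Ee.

Obligate heterozygotes: III-1 is affected so carries E and passed e to IV-3 (ee), so III-1 is Ee; III-3 is affected so carries E and passed e to IV-3 (ee), so III-3 is Ee.
Every other individual is either homozygous by phenotype or has at least one consistent homozygous assignment, so the count is 2.

2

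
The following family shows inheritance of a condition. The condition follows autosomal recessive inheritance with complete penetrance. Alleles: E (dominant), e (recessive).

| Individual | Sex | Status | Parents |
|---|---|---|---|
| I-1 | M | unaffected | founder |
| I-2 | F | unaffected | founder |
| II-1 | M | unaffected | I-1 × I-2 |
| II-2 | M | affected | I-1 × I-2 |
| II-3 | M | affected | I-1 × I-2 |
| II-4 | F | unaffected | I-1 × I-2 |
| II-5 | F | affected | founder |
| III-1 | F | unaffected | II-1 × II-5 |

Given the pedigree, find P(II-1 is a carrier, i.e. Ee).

I-1 is unaffected so carries E and passed e to II-2 (ee), so I-1 is Ee.
I-2 is unaffected so carries E and passed e to II-2 (ee), so I-2 is Ee.
Their cross gives offspring ratios 1/4 EE : 1/2 Ee : 1/4 ee. Conditioning on II-1 being unaffected, P(Ee) = 1/2 / 3/4 = 2/3 before taking II-1's own offspring into account.
II-5 is affected, so II-5 is ee.
Now use II-1's offspring. Probability of each recorded status — unaffected daughter III-1: 1/2 if II-1 is Ee, 1 if EE.
Bayes: P(Ee) = 2/3·1/2 / (2/3·1/2 + 1/3·1) = 1/2.

1/2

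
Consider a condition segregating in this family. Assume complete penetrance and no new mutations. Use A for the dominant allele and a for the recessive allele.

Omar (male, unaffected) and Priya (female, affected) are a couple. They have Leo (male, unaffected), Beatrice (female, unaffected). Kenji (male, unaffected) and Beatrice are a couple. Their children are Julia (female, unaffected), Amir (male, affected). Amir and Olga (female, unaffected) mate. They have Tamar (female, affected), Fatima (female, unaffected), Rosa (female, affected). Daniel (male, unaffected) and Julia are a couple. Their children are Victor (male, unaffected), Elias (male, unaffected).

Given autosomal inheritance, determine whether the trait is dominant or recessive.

Kenji and Beatrice are both unaffected yet have an affected child Amir. Under dominance, an affected child requires at least one affected parent, so the trait cannot be dominant.

recessive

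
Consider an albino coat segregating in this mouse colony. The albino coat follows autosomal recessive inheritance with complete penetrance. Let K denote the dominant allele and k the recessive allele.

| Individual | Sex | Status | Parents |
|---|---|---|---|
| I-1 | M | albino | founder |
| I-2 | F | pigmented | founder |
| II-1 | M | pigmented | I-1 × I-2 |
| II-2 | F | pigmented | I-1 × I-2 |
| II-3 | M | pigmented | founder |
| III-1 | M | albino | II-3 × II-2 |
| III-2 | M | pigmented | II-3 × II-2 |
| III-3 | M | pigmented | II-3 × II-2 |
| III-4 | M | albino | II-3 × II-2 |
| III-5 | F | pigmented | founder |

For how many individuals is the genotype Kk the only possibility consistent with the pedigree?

Obligate heterozygotes: II-1 is pigmented so carries K and received k from I-1 (kk), so II-1 is Kk; II-2 is pigmented so carries K and received k from I-1 (kk), so II-2 is Kk; II-3 is pigmented so carries K and passed k to III-1 (kk), so II-3 is Kk.
Every other individual is either homozygous by phenotype or has at least one consistent homozygous assignment, so the count is 3.

3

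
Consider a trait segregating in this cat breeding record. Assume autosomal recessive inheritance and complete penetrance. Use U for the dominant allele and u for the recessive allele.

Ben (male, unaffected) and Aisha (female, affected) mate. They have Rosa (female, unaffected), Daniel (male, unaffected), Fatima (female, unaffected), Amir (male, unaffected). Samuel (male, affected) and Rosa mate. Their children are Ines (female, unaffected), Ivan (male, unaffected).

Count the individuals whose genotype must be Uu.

Obligate heterozygotes: Rosa is unaffected so carries U and received u from Aisha (uu), so Rosa is Uu; Daniel is unaffected so carries U and received u from Aisha (uu), so Daniel is Uu; Fatima is unaffected so carries U and received u from Aisha (uu), so Fatima is Uu; Amir is unaffected so carries U and received u from Aisha (uu), so Amir is Uu; Ines is unaffected so carries U and received u from Samuel (uu), so Ines is Uu; Ivan is unaffected so carries U and received u from Samuel (uu), so Ivan is Uu.
Every other individual is either homozygous by phenotype or has at least one consistent homozygous assignment, so the count is 6.

6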